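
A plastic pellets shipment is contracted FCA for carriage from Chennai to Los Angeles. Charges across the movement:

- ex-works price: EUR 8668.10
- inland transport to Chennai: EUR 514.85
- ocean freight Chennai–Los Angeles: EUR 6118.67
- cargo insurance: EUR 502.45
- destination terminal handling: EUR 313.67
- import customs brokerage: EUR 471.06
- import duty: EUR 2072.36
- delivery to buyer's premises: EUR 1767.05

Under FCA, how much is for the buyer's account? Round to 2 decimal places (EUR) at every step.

FCA: the seller delivers export-cleared goods to the carrier; the buyer bears costs from that point.
Seller's account: goods 8668.10 + inland to port 514.85 = 9182.95
Buyer's account: freight 6118.67 + insurance 502.45 + destination terminal 313.67 + brokerage 471.06 + duty 2072.36 + delivery 1767.05 = 11245.26

Buyer's account: EUR 11245.26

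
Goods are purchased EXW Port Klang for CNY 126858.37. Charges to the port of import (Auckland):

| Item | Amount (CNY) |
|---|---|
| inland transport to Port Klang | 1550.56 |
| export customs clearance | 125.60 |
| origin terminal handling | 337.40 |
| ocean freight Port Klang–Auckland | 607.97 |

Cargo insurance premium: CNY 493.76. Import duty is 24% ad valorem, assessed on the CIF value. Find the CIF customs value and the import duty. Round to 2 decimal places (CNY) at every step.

CIF value: CNY 129973.66; import duty: CNY 31193.68

CIF = EXW price + pre-shipment costs + freight + insurance
CIF = 126858.37 + 1550.56 + 125.60 + 337.40 + 607.97 + 493.76 = 129973.66
Import duty = 129973.66 × 24% = 31193.68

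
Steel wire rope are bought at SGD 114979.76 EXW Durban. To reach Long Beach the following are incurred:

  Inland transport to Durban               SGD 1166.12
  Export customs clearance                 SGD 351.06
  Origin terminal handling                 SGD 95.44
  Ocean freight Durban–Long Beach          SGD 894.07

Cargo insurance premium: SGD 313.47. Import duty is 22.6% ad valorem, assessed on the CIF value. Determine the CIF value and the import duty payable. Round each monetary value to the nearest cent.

CIF = EXW price + pre-shipment costs + freight + insurance
CIF = 114979.76 + 1166.12 + 351.06 + 95.44 + 894.07 + 313.47 = 117799.92
Import duty = 117799.92 × 22.6% = 26622.78

CIF value: SGD 117799.92; import duty: SGD 26622.78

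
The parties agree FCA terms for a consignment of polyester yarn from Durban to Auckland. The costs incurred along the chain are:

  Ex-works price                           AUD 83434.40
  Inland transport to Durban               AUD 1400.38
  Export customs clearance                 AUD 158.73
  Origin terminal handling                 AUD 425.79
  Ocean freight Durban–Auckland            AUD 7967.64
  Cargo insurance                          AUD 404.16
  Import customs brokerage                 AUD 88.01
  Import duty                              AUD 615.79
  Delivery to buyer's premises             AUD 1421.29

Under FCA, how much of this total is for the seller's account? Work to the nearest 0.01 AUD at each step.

Seller's account: AUD 84993.51

FCA: the seller delivers export-cleared goods to the carrier; the buyer bears costs from that point.
Seller's account: goods 83434.40 + inland to port 1400.38 + export clearance 158.73 = 84993.51
Buyer's account: origin terminal 425.79 + freight 7967.64 + insurance 404.16 + brokerage 88.01 + duty 615.79 + delivery 1421.29 = 10922.68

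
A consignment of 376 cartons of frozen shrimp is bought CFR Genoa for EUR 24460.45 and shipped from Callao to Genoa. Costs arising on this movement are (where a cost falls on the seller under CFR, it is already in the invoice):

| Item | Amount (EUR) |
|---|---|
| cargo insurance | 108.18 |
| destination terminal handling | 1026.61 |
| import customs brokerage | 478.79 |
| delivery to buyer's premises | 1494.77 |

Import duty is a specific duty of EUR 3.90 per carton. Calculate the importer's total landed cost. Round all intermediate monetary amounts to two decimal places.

Total landed cost: EUR 29035.20

CFR: the seller pays costs through ocean freight to the destination port, but not insurance.
CIF value = CFR price + insurance = 24460.45 + 108.18 = 24568.63
Import duty = 376 × 3.90 = 1466.40
Buyer bears: insurance 108.18 + destination terminal 1026.61 + brokerage 478.79 + delivery 1494.77 + duty 1466.40 = 4574.75
Landed cost = invoice 24460.45 + 4574.75 = 29035.20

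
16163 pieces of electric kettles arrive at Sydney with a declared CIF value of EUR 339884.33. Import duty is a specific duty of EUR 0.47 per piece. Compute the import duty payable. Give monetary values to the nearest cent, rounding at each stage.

Import duty: EUR 7596.61

Import duty = 16163 × 0.47 = 7596.61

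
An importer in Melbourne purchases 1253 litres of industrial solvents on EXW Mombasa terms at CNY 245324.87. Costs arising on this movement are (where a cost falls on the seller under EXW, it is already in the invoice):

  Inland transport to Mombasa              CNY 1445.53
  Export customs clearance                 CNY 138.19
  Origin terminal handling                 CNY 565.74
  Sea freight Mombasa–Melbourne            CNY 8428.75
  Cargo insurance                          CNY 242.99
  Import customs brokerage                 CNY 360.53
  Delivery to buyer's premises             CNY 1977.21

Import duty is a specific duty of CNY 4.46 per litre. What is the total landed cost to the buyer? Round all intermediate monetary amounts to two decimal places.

EXW: the seller makes goods available at their premises; the buyer bears all onward costs.
CIF value = EXW price + inland to port + export clearance + origin terminal + freight + insurance = 245324.87 + 1445.53 + 138.19 + 565.74 + 8428.75 + 242.99 = 256146.07
Import duty = 1253 × 4.46 = 5588.38
Buyer bears: inland to port 1445.53 + export clearance 138.19 + origin terminal 565.74 + freight 8428.75 + insurance 242.99 + brokerage 360.53 + delivery 1977.21 + duty 5588.38 = 18747.32
Landed cost = invoice 245324.87 + 18747.32 = 264072.19

Total landed cost: CNY 264072.19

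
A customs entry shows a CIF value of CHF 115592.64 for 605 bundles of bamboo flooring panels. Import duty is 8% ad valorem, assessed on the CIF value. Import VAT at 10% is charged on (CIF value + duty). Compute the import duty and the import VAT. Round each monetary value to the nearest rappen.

Import duty = 115592.64 × 8% = 9247.41
VAT base = CIF + duty = 115592.64 + 9247.41 = 124840.05
Import VAT = 124840.05 × 10% = 12484.01

Import duty: CHF 9247.41; import VAT: CHF 12484.01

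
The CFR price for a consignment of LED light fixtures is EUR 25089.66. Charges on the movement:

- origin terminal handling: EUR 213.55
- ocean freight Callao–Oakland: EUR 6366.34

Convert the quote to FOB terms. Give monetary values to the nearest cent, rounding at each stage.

Not relevant to the conversion: origin terminal — on the seller under both CFR and FOB; already in the CFR price and stays in the FOB price.
From CFR to FOB, the seller no longer bears: freight.
FOB price = 25089.66 − 6366.34 = 18723.32

FOB price: EUR 18723.32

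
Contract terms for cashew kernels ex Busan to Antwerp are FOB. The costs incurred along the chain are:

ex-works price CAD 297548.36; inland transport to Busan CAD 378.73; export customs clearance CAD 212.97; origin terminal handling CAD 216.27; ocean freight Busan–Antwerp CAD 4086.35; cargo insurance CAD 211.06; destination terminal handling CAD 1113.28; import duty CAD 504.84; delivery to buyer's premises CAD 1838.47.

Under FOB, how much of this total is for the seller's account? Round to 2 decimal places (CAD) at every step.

FOB: the seller bears costs until goods are on board at the origin port; the buyer bears freight, insurance and all costs thereafter.
Seller's account: goods 297548.36 + inland to port 378.73 + export clearance 212.97 + origin terminal 216.27 = 298356.33
Buyer's account: freight 4086.35 + insurance 211.06 + destination terminal 1113.28 + duty 504.84 + delivery 1838.47 = 7754.00

Seller's account: CAD 298356.33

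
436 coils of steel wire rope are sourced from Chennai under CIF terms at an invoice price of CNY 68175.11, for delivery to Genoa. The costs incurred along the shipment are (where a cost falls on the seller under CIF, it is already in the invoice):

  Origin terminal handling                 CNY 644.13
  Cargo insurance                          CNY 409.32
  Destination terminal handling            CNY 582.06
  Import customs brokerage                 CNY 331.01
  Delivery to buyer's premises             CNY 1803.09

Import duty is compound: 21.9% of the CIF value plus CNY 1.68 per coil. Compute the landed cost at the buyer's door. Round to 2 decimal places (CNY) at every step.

CIF: the seller pays costs through ocean freight and marine insurance to the destination port.
Already in the invoice (seller's account under CIF): origin terminal, insurance — exclude.
The CIF price already equals the CIF value: 68175.11
Ad valorem component: 68175.11 × 21.9% = 14930.35
Specific component: 436 × 1.68 = 732.48
Import duty = 14930.35 + 732.48 = 15662.83
Buyer bears: destination terminal 582.06 + brokerage 331.01 + delivery 1803.09 + duty 15662.83 = 18378.99
Landed cost = invoice 68175.11 + 18378.99 = 86554.10

Total landed cost: CNY 86554.10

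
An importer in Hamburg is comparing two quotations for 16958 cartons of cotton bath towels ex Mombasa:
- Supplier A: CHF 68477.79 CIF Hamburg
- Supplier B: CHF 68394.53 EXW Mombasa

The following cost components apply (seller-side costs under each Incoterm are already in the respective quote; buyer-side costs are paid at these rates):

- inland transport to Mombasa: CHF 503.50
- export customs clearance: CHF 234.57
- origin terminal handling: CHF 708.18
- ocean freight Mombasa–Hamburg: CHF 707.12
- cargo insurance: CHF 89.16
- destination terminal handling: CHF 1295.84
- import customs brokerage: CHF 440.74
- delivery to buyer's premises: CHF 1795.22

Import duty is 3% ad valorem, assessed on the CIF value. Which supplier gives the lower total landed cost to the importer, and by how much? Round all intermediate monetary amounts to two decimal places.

Supplier A is cheaper by CHF 2224.05

Supplier A (CIF):
The CIF price already equals the CIF value: 68477.79
Import duty = 68477.79 × 3% = 2054.33
Buyer bears (A): 1295.84 + 440.74 + 1795.22 = 3531.80
Landed cost (A) = invoice 68477.79 + 3531.80 + duty 2054.33 = 74063.92
Supplier B (EXW):
CIF value = EXW price + inland to port + export clearance + origin terminal + freight + insurance = 68394.53 + 503.50 + 234.57 + 708.18 + 707.12 + 89.16 = 70637.06
Import duty = 70637.06 × 3% = 2119.11
Buyer bears (B): 503.50 + 234.57 + 708.18 + 707.12 + 89.16 + 1295.84 + 440.74 + 1795.22 = 5774.33
Landed cost (B) = invoice 68394.53 + 5774.33 + duty 2119.11 = 76287.97
Difference = |74063.92 − 76287.97| = 2224.05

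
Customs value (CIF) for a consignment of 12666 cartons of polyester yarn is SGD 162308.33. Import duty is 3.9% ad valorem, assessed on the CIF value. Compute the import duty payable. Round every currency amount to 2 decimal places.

Import duty: SGD 6330.02

Import duty = 162308.33 × 3.9% = 6330.02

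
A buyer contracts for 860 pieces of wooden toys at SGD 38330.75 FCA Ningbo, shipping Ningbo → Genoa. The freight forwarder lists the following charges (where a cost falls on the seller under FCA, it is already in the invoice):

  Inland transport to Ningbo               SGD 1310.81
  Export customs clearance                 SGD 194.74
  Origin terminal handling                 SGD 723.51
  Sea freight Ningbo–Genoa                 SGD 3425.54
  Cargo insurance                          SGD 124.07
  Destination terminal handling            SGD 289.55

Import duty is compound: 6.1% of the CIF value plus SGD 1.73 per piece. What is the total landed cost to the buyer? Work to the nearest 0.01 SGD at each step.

FCA: the seller delivers export-cleared goods to the carrier; the buyer bears costs from that point.
Already in the invoice (seller's account under FCA): inland to port, export clearance — exclude.
CIF value = FCA price + origin terminal + freight + insurance = 38330.75 + 723.51 + 3425.54 + 124.07 = 42603.87
Ad valorem component: 42603.87 × 6.1% = 2598.84
Specific component: 860 × 1.73 = 1487.80
Import duty = 2598.84 + 1487.80 = 4086.64
Buyer bears: origin terminal 723.51 + freight 3425.54 + insurance 124.07 + destination terminal 289.55 + duty 4086.64 = 8649.31
Landed cost = invoice 38330.75 + 8649.31 = 46980.06

Total landed cost: SGD 46980.06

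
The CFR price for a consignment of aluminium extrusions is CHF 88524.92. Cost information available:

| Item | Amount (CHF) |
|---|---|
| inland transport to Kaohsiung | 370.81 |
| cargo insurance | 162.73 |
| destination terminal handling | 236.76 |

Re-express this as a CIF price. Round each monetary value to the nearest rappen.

CIF price: CHF 88687.65

Not relevant to the conversion: inland to port — on the seller under both CFR and CIF; already in the CFR price and stays in the CIF price. destination terminal — on the buyer under both terms; not part of either seller's price.
From CFR to CIF, the seller additionally bears: insurance.
CIF price = 88524.92 + 162.73 = 88687.65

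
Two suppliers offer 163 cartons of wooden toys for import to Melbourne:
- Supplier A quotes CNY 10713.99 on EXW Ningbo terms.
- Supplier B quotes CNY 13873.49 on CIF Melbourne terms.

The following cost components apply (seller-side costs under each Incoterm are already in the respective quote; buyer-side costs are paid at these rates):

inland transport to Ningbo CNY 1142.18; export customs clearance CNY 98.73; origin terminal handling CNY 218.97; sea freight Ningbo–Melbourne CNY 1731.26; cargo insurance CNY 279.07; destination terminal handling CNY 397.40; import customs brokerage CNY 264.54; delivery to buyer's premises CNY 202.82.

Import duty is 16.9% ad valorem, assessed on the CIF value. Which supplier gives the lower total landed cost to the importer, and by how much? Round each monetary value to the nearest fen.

Supplier B is cheaper by CNY 363.22

Supplier A (EXW):
CIF value = EXW price + inland to port + export clearance + origin terminal + freight + insurance = 10713.99 + 1142.18 + 98.73 + 218.97 + 1731.26 + 279.07 = 14184.20
Import duty = 14184.20 × 16.9% = 2397.13
Buyer bears (A): 1142.18 + 98.73 + 218.97 + 1731.26 + 279.07 + 397.40 + 264.54 + 202.82 = 4334.97
Landed cost (A) = invoice 10713.99 + 4334.97 + duty 2397.13 = 17446.09
Supplier B (CIF):
The CIF price already equals the CIF value: 13873.49
Import duty = 13873.49 × 16.9% = 2344.62
Buyer bears (B): 397.40 + 264.54 + 202.82 = 864.76
Landed cost (B) = invoice 13873.49 + 864.76 + duty 2344.62 = 17082.87
Difference = |17446.09 − 17082.87| = 363.22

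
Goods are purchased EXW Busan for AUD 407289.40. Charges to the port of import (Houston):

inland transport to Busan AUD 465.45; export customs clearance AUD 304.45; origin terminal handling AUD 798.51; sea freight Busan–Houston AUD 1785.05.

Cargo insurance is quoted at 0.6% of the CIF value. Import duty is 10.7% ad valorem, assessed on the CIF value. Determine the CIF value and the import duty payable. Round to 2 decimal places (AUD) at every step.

CIF value: AUD 413121.59; import duty: AUD 44204.01

Let C be the CIF value. C = EXW price + pre-shipment costs + freight + 0.6% × C
C − 0.6% × C = 407289.40 + 465.45 + 304.45 + 798.51 + 1785.05
0.994 × C = 410642.86
C = 410642.86 / 0.994 = 413121.59
Insurance premium = 0.6% × 413121.59 = 2478.73
Import duty = 413121.59 × 10.7% = 44204.01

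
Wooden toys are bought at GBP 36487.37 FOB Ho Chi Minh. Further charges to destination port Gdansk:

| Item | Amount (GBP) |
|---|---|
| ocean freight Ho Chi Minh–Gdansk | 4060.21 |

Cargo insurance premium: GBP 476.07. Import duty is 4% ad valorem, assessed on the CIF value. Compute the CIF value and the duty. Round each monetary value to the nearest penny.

CIF = FOB price + freight + insurance
CIF = 36487.37 + 4060.21 + 476.07 = 41023.65
Import duty = 41023.65 × 4% = 1640.95

CIF value: GBP 41023.65; import duty: GBP 1640.95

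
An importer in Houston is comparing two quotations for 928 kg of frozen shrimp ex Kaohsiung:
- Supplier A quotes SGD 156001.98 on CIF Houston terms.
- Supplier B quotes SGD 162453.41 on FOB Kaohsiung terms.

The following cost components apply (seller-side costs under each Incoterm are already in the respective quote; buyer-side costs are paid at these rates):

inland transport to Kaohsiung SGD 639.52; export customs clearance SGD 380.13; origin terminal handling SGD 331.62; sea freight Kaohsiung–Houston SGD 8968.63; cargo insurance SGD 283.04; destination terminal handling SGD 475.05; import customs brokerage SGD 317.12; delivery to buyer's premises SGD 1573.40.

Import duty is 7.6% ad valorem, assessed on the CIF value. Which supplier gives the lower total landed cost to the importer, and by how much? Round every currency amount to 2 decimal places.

Supplier A (CIF):
The CIF price already equals the CIF value: 156001.98
Import duty = 156001.98 × 7.6% = 11856.15
Buyer bears (A): 475.05 + 317.12 + 1573.40 = 2365.57
Landed cost (A) = invoice 156001.98 + 2365.57 + duty 11856.15 = 170223.70
Supplier B (FOB):
CIF value = FOB price + freight + insurance = 162453.41 + 8968.63 + 283.04 = 171705.08
Import duty = 171705.08 × 7.6% = 13049.59
Buyer bears (B): 8968.63 + 283.04 + 475.05 + 317.12 + 1573.40 = 11617.24
Landed cost (B) = invoice 162453.41 + 11617.24 + duty 13049.59 = 187120.24
Difference = |170223.70 − 187120.24| = 16896.54

Supplier A is cheaper by SGD 16896.54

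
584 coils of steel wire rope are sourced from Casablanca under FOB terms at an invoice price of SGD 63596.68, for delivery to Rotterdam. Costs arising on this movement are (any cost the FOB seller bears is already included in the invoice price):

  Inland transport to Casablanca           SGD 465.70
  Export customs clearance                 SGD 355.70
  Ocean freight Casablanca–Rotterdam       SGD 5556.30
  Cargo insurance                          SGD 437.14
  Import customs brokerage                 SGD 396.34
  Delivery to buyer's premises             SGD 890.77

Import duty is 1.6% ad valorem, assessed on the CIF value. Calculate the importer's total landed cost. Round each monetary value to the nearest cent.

FOB: the seller bears costs until goods are on board at the origin port; the buyer bears freight, insurance and all costs thereafter.
Already in the invoice (seller's account under FOB): inland to port, export clearance — exclude.
CIF value = FOB price + freight + insurance = 63596.68 + 5556.30 + 437.14 = 69590.12
Import duty = 69590.12 × 1.6% = 1113.44
Buyer bears: freight 5556.30 + insurance 437.14 + brokerage 396.34 + delivery 890.77 + duty 1113.44 = 8393.99
Landed cost = invoice 63596.68 + 8393.99 = 71990.67

Total landed cost: SGD 71990.67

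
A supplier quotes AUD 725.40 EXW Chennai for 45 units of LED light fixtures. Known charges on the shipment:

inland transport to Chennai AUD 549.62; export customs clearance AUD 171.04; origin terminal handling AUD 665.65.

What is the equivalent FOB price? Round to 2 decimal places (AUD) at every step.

FOB price: AUD 2111.71

From EXW to FOB, the seller additionally bears: inland to port, export clearance, origin terminal.
FOB price = 725.40 + 549.62 + 171.04 + 665.65 = 2111.71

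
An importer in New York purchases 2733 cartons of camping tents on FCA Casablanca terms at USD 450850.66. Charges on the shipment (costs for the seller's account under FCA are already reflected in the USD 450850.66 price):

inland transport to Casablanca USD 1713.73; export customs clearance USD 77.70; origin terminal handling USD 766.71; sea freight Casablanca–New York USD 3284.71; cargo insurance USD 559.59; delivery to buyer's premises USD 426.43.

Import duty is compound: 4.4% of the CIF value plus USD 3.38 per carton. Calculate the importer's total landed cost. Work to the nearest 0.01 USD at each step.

Total landed cost: USD 485165.95

FCA: the seller delivers export-cleared goods to the carrier; the buyer bears costs from that point.
Already in the invoice (seller's account under FCA): inland to port, export clearance — exclude.
CIF value = FCA price + origin terminal + freight + insurance = 450850.66 + 766.71 + 3284.71 + 559.59 = 455461.67
Ad valorem component: 455461.67 × 4.4% = 20040.31
Specific component: 2733 × 3.38 = 9237.54
Import duty = 20040.31 + 9237.54 = 29277.85
Buyer bears: origin terminal 766.71 + freight 3284.71 + insurance 559.59 + delivery 426.43 + duty 29277.85 = 34315.29
Landed cost = invoice 450850.66 + 34315.29 = 485165.95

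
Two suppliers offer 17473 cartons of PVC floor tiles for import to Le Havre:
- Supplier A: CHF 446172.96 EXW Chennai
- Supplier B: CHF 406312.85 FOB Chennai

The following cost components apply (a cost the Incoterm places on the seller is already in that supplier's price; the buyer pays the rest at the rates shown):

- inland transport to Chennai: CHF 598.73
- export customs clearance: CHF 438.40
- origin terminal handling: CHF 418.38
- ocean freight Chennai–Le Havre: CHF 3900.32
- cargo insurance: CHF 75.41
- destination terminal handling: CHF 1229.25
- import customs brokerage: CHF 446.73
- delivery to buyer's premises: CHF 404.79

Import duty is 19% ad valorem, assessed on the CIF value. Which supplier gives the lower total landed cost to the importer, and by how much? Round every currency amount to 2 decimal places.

Supplier B is cheaper by CHF 49165.59

Supplier A (EXW):
CIF value = EXW price + inland to port + export clearance + origin terminal + freight + insurance = 446172.96 + 598.73 + 438.40 + 418.38 + 3900.32 + 75.41 = 451604.20
Import duty = 451604.20 × 19% = 85804.80
Buyer bears (A): 598.73 + 438.40 + 418.38 + 3900.32 + 75.41 + 1229.25 + 446.73 + 404.79 = 7512.01
Landed cost (A) = invoice 446172.96 + 7512.01 + duty 85804.80 = 539489.77
Supplier B (FOB):
CIF value = FOB price + freight + insurance = 406312.85 + 3900.32 + 75.41 = 410288.58
Import duty = 410288.58 × 19% = 77954.83
Buyer bears (B): 3900.32 + 75.41 + 1229.25 + 446.73 + 404.79 = 6056.50
Landed cost (B) = invoice 406312.85 + 6056.50 + duty 77954.83 = 490324.18
Difference = |539489.77 − 490324.18| = 49165.59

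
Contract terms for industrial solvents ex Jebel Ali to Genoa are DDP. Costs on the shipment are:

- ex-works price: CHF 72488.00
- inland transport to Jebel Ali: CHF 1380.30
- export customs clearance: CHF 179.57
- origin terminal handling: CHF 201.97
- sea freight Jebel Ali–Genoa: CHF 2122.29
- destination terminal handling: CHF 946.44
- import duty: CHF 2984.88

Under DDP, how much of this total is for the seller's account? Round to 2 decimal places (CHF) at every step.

Seller's account: CHF 80303.45

DDP: the seller bears all costs including import duty.
Seller's account: goods 72488.00 + inland to port 1380.30 + export clearance 179.57 + origin terminal 201.97 + freight 2122.29 + destination terminal 946.44 + duty 2984.88 = 80303.45
Buyer's account: 0.00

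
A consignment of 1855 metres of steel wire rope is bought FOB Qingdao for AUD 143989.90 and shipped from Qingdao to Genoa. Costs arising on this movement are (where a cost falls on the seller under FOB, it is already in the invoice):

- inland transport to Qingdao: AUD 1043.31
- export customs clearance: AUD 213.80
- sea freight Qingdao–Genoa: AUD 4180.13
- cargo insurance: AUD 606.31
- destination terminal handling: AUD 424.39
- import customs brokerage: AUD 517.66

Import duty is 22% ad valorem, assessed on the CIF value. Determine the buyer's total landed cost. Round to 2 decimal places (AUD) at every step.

Total landed cost: AUD 182449.18

FOB: the seller bears costs until goods are on board at the origin port; the buyer bears freight, insurance and all costs thereafter.
Already in the invoice (seller's account under FOB): inland to port, export clearance — exclude.
CIF value = FOB price + freight + insurance = 143989.90 + 4180.13 + 606.31 = 148776.34
Import duty = 148776.34 × 22% = 32730.79
Buyer bears: freight 4180.13 + insurance 606.31 + destination terminal 424.39 + brokerage 517.66 + duty 32730.79 = 38459.28
Landed cost = invoice 143989.90 + 38459.28 = 182449.18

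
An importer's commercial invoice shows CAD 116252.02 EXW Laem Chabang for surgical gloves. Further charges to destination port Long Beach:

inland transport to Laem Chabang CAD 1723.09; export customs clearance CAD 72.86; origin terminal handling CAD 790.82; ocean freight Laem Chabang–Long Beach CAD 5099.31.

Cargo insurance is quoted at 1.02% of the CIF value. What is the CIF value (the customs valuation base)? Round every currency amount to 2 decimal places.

Let C be the CIF value. C = EXW price + pre-shipment costs + freight + 1.02% × C
C − 1.02% × C = 116252.02 + 1723.09 + 72.86 + 790.82 + 5099.31
0.9898 × C = 123938.10
C = 123938.10 / 0.9898 = 125215.30
Insurance premium = 1.02% × 125215.30 = 1277.20

CIF value: CAD 125215.30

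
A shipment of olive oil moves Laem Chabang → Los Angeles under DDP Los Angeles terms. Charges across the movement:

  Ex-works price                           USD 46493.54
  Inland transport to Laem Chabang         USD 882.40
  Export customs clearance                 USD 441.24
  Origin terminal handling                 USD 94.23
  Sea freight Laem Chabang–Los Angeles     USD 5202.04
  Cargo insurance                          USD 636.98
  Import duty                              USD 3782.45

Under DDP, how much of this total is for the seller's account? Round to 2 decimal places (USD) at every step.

Seller's account: USD 57532.88

DDP: the seller bears all costs including import duty.
Seller's account: goods 46493.54 + inland to port 882.40 + export clearance 441.24 + origin terminal 94.23 + freight 5202.04 + insurance 636.98 + duty 3782.45 = 57532.88
Buyer's account: 0.00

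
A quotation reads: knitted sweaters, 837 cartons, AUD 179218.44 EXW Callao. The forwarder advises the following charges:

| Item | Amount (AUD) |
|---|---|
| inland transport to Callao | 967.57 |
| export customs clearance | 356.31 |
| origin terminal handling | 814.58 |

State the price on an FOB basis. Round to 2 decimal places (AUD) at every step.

FOB price: AUD 181356.90

From EXW to FOB, the seller additionally bears: inland to port, export clearance, origin terminal.
FOB price = 179218.44 + 967.57 + 356.31 + 814.58 = 181356.90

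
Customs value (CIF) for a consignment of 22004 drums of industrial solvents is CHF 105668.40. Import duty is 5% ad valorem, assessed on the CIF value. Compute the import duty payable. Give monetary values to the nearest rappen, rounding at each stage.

Import duty = 105668.40 × 5% = 5283.42

Import duty: CHF 5283.42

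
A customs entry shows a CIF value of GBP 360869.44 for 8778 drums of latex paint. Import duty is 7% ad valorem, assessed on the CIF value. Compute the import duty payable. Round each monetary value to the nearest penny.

Import duty: GBP 25260.86

Import duty = 360869.44 × 7% = 25260.86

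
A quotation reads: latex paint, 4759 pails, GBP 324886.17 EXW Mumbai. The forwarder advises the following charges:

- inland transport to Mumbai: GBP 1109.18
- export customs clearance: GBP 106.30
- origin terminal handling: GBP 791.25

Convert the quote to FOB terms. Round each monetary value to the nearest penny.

From EXW to FOB, the seller additionally bears: inland to port, export clearance, origin terminal.
FOB price = 324886.17 + 1109.18 + 106.30 + 791.25 = 326892.90

FOB price: GBP 326892.90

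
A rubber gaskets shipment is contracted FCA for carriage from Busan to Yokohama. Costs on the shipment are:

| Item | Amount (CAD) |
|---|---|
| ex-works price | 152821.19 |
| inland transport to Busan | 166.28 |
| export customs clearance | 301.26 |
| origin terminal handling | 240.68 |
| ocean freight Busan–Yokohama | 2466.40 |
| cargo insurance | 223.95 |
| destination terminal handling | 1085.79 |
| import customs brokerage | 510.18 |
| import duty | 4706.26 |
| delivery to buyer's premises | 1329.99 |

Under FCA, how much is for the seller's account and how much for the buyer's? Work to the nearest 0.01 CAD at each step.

FCA: the seller delivers export-cleared goods to the carrier; the buyer bears costs from that point.
Seller's account: goods 152821.19 + inland to port 166.28 + export clearance 301.26 = 153288.73
Buyer's account: origin terminal 240.68 + freight 2466.40 + insurance 223.95 + destination terminal 1085.79 + brokerage 510.18 + duty 4706.26 + delivery 1329.99 = 10563.25

Seller: CAD 153288.73; buyer: CAD 10563.25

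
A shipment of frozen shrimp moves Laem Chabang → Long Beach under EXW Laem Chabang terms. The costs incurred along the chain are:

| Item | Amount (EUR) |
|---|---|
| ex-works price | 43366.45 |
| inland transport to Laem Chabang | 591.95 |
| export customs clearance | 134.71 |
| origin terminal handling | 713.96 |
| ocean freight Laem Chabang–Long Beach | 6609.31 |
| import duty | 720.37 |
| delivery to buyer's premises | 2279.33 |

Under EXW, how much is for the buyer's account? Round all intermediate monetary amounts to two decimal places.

Buyer's account: EUR 11049.63

EXW: the seller makes goods available at their premises; the buyer bears all onward costs.
Seller's account: goods 43366.45 = 43366.45
Buyer's account: inland to port 591.95 + export clearance 134.71 + origin terminal 713.96 + freight 6609.31 + duty 720.37 + delivery 2279.33 = 11049.63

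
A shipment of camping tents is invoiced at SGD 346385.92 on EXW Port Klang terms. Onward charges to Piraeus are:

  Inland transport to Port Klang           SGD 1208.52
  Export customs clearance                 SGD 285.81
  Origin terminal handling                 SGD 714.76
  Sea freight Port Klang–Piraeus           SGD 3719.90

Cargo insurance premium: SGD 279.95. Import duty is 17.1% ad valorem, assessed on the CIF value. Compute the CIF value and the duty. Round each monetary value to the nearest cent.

CIF = EXW price + pre-shipment costs + freight + insurance
CIF = 346385.92 + 1208.52 + 285.81 + 714.76 + 3719.90 + 279.95 = 352594.86
Import duty = 352594.86 × 17.1% = 60293.72

CIF value: SGD 352594.86; import duty: SGD 60293.72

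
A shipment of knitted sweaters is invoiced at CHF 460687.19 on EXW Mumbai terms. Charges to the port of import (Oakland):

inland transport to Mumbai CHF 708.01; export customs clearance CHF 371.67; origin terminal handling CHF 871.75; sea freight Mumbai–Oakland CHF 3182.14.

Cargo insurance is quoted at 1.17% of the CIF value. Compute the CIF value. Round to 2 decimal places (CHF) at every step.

Let C be the CIF value. C = EXW price + pre-shipment costs + freight + 1.17% × C
C − 1.17% × C = 460687.19 + 708.01 + 371.67 + 871.75 + 3182.14
0.9883 × C = 465820.76
C = 465820.76 / 0.9883 = 471335.38
Insurance premium = 1.17% × 471335.38 = 5514.62

CIF value: CHF 471335.38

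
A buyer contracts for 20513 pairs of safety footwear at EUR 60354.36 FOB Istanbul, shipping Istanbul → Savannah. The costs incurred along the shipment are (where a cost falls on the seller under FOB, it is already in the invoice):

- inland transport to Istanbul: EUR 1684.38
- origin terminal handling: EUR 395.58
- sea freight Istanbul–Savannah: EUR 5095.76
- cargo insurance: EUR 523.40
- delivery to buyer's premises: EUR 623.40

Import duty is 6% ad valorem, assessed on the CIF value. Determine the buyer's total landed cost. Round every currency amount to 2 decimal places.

Total landed cost: EUR 70555.33

FOB: the seller bears costs until goods are on board at the origin port; the buyer bears freight, insurance and all costs thereafter.
Already in the invoice (seller's account under FOB): inland to port, origin terminal — exclude.
CIF value = FOB price + freight + insurance = 60354.36 + 5095.76 + 523.40 = 65973.52
Import duty = 65973.52 × 6% = 3958.41
Buyer bears: freight 5095.76 + insurance 523.40 + delivery 623.40 + duty 3958.41 = 10200.97
Landed cost = invoice 60354.36 + 10200.97 = 70555.33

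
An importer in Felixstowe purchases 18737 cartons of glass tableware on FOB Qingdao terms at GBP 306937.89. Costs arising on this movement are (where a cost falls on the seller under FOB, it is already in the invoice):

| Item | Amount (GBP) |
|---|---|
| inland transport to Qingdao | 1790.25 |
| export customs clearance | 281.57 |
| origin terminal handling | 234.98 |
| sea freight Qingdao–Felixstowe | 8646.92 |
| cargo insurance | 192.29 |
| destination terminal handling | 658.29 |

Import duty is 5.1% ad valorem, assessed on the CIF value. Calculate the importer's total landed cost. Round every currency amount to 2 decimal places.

Total landed cost: GBP 332540.02

FOB: the seller bears costs until goods are on board at the origin port; the buyer bears freight, insurance and all costs thereafter.
Already in the invoice (seller's account under FOB): inland to port, export clearance, origin terminal — exclude.
CIF value = FOB price + freight + insurance = 306937.89 + 8646.92 + 192.29 = 315777.10
Import duty = 315777.10 × 5.1% = 16104.63
Buyer bears: freight 8646.92 + insurance 192.29 + destination terminal 658.29 + duty 16104.63 = 25602.13
Landed cost = invoice 306937.89 + 25602.13 = 332540.02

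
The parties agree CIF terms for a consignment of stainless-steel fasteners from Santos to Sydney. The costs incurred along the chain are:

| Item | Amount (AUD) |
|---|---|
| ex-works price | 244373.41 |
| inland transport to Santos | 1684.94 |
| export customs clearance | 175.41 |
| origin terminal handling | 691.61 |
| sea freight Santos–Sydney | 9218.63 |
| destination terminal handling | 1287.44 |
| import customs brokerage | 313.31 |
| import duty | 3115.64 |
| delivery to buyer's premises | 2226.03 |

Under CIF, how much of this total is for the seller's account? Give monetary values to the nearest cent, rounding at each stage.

Seller's account: AUD 256144.00

CIF: the seller pays costs through ocean freight and marine insurance to the destination port.
Seller's account: goods 244373.41 + inland to port 1684.94 + export clearance 175.41 + origin terminal 691.61 + freight 9218.63 = 256144.00
Buyer's account: destination terminal 1287.44 + brokerage 313.31 + duty 3115.64 + delivery 2226.03 = 6942.42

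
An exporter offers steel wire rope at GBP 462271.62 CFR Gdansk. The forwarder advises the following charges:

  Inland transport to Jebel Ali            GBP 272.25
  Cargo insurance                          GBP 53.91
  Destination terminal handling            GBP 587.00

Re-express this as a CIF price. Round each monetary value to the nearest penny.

Not relevant to the conversion: inland to port — on the seller under both CFR and CIF; already in the CFR price and stays in the CIF price. destination terminal — on the buyer under both terms; not part of either seller's price.
From CFR to CIF, the seller additionally bears: insurance.
CIF price = 462271.62 + 53.91 = 462325.53

CIF price: GBP 462325.53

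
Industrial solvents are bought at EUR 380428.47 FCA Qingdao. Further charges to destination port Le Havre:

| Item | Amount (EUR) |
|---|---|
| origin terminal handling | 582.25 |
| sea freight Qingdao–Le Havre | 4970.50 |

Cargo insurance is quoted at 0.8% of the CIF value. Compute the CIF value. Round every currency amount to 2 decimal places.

CIF value: EUR 389093.97

Let C be the CIF value. C = FCA price + pre-shipment costs + freight + 0.8% × C
C − 0.8% × C = 380428.47 + 582.25 + 4970.50
0.992 × C = 385981.22
C = 385981.22 / 0.992 = 389093.97
Insurance premium = 0.8% × 389093.97 = 3112.75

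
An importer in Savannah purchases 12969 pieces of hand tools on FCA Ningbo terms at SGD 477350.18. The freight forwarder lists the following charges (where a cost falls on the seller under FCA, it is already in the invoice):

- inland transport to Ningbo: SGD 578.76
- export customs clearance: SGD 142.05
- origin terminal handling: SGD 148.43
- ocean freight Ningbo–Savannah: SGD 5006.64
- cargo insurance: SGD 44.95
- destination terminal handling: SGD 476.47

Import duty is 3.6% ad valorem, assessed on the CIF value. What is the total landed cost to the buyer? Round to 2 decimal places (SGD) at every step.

FCA: the seller delivers export-cleared goods to the carrier; the buyer bears costs from that point.
Already in the invoice (seller's account under FCA): inland to port, export clearance — exclude.
CIF value = FCA price + origin terminal + freight + insurance = 477350.18 + 148.43 + 5006.64 + 44.95 = 482550.20
Import duty = 482550.20 × 3.6% = 17371.81
Buyer bears: origin terminal 148.43 + freight 5006.64 + insurance 44.95 + destination terminal 476.47 + duty 17371.81 = 23048.30
Landed cost = invoice 477350.18 + 23048.30 = 500398.48

Total landed cost: SGD 500398.48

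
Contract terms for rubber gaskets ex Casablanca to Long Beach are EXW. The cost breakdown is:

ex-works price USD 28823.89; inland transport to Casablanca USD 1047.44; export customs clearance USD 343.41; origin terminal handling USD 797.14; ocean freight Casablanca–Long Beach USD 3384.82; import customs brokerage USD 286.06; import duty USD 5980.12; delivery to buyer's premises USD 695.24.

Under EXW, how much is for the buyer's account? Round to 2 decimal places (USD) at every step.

EXW: the seller makes goods available at their premises; the buyer bears all onward costs.
Seller's account: goods 28823.89 = 28823.89
Buyer's account: inland to port 1047.44 + export clearance 343.41 + origin terminal 797.14 + freight 3384.82 + brokerage 286.06 + duty 5980.12 + delivery 695.24 = 12534.23

Buyer's account: USD 12534.23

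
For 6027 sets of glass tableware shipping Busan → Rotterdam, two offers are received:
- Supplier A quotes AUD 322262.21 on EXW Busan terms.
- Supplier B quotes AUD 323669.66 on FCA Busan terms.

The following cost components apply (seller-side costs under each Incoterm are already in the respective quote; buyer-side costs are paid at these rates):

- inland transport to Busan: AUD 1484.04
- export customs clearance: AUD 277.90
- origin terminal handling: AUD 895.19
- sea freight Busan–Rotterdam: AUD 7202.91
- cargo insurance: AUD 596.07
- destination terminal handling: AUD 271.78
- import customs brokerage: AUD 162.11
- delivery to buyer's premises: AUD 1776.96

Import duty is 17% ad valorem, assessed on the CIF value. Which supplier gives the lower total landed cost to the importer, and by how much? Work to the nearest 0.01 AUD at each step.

Supplier B is cheaper by AUD 414.75

Supplier A (EXW):
CIF value = EXW price + inland to port + export clearance + origin terminal + freight + insurance = 322262.21 + 1484.04 + 277.90 + 895.19 + 7202.91 + 596.07 = 332718.32
Import duty = 332718.32 × 17% = 56562.11
Buyer bears (A): 1484.04 + 277.90 + 895.19 + 7202.91 + 596.07 + 271.78 + 162.11 + 1776.96 = 12666.96
Landed cost (A) = invoice 322262.21 + 12666.96 + duty 56562.11 = 391491.28
Supplier B (FCA):
CIF value = FCA price + origin terminal + freight + insurance = 323669.66 + 895.19 + 7202.91 + 596.07 = 332363.83
Import duty = 332363.83 × 17% = 56501.85
Buyer bears (B): 895.19 + 7202.91 + 596.07 + 271.78 + 162.11 + 1776.96 = 10905.02
Landed cost (B) = invoice 323669.66 + 10905.02 + duty 56501.85 = 391076.53
Difference = |391491.28 − 391076.53| = 414.75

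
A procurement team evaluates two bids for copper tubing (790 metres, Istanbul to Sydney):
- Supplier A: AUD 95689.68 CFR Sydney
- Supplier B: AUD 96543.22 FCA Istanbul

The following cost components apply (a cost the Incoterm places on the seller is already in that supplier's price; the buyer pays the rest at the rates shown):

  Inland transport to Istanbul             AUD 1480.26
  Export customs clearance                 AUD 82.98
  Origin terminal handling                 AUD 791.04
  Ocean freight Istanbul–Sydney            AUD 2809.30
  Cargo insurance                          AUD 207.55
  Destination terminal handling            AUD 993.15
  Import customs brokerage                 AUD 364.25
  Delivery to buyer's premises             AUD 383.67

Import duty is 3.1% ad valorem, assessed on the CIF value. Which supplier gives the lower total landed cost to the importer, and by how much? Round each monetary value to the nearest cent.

Supplier A (CFR):
CIF value = CFR price + insurance = 95689.68 + 207.55 = 95897.23
Import duty = 95897.23 × 3.1% = 2972.81
Buyer bears (A): 207.55 + 993.15 + 364.25 + 383.67 = 1948.62
Landed cost (A) = invoice 95689.68 + 1948.62 + duty 2972.81 = 100611.11
Supplier B (FCA):
CIF value = FCA price + origin terminal + freight + insurance = 96543.22 + 791.04 + 2809.30 + 207.55 = 100351.11
Import duty = 100351.11 × 3.1% = 3110.88
Buyer bears (B): 791.04 + 2809.30 + 207.55 + 993.15 + 364.25 + 383.67 = 5548.96
Landed cost (B) = invoice 96543.22 + 5548.96 + duty 3110.88 = 105203.06
Difference = |100611.11 − 105203.06| = 4591.95

Supplier A is cheaper by AUD 4591.95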